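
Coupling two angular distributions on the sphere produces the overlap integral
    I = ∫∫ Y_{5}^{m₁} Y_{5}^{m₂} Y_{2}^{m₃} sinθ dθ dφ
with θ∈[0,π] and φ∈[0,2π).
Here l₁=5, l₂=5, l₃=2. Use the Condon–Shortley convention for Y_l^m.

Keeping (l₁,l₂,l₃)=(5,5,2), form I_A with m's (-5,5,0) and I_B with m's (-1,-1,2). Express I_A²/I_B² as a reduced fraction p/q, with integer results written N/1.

Shared (l₁,l₂,l₃)=(5,5,2): N and (l;000)² cancel in I_A²/I_B².
A: Δ = 8!·2!·2!/13! = 1/38610; Racah Σ t=8..8: t=8:+1/161280 = 1/161280; ⇒ 3j(5 5 2; -5 5 0)² = 15/286, sgn +1
B: Δ = 8!·2!·2!/13! = 1/38610; Racah Σ t=4..4: t=4:+1/2304 = 1/2304; ⇒ 3j(5 5 2; -1 -1 2)² = 5/143, sgn +1
I_A²/I_B² = (15/286)/(5/143) = 3/2

3/2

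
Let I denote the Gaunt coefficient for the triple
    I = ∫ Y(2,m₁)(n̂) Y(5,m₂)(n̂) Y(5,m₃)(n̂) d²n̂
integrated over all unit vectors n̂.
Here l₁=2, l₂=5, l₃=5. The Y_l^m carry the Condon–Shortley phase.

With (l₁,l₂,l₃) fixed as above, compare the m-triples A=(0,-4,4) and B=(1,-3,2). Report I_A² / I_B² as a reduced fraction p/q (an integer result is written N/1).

Shared (l₁,l₂,l₃)=(2,5,5): N and (l;000)² cancel in I_A²/I_B².
A: Δ = 2!·2!·8!/13! = 1/38610; Racah Σ t=0..1: t=0:+1/20160 t=1:−1/40320 = 1/40320; ⇒ 3j(2 5 5; 0 -4 4)² = 6/715, sgn -1
B: Δ = 2!·2!·8!/13! = 1/38610; Racah Σ t=0..1: t=0:+1/2880 t=1:−1/10080 = 1/4032; ⇒ 3j(2 5 5; 1 -3 2)² = 10/429, sgn -1
I_A²/I_B² = (6/715)/(10/429) = 9/25

9/25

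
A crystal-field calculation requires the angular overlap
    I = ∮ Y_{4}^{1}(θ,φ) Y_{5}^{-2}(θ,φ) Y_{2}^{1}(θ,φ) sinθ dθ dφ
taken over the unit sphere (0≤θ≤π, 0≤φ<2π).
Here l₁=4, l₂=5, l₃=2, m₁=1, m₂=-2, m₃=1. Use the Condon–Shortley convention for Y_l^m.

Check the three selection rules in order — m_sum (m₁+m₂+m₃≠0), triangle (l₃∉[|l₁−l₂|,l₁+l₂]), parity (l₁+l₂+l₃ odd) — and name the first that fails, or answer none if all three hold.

parity

m₁+m₂+m₃ = 1 − 2 + 1 = 0  ✓
triangle: |4−5|=1 ≤ l₃=2 ≤ 4+5=9  ✓
parity: l₁+l₂+l₃ = 11 is odd  ✗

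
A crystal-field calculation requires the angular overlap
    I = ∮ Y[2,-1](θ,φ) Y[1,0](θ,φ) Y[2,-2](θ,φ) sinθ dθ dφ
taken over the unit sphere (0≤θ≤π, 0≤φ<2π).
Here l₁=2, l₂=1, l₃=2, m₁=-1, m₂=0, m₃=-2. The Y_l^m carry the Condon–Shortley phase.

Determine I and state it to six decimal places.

0.000000

-1 + 0 − 2 = -3 ≠ 0: azimuthal integral kills it; I = 0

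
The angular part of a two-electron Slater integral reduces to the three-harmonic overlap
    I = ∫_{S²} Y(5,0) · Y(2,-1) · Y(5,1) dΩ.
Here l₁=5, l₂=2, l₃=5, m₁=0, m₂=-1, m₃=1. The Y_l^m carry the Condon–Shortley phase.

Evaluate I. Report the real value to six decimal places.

-0.036166

m-sum 0 ✓  L=12 even ✓  3≤5≤7 ✓
Π(2lᵢ+1) = 11×5×11 = 605
triangle coeff Δ(5,2,5) = 1/38610
Σ_t [0,2]: t=0:+1/2880 t=1:−1/576 t=2:+1/2880 = -1/960
(3j)²=10/429 [(5 2 5; 0 0 0)], sign=+1
Σ_t [0,1]: t=0:+1/1440 t=1:−1/1152 = -1/5760
(3j)²=1/858 [(5 2 5; 0 -1 1)], sign=-1
⇒ 4πI² = 25/1521
I = (-1)√(25/1521/(4π)) = -0.03616600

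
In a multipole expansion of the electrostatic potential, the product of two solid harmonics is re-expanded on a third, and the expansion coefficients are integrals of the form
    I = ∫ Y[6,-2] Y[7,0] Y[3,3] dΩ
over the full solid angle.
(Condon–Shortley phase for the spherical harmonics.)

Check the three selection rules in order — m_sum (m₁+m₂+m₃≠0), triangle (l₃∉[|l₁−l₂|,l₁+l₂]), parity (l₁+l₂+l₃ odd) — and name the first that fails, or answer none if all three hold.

m_sum

azimuthal sum: -2 + 0 + 3 = 1  ✗
1 ≤ 3 ≤ 13 (triangle on l)
L = 6 + 7 + 3 = 16 (even)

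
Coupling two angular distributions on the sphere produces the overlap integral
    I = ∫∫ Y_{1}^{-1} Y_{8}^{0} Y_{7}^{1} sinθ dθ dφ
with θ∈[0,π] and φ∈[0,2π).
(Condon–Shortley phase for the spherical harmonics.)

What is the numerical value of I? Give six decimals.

Rules hold: Σm=0, L=16 even, 7≤7≤9.
N = 3·17·15 = 765
Δ = 2!·0!·14!/17! = 1/2040
Racah Σ t=1..1: t=1:−1/25401600 = -1/25401600
⇒ 3j(1 8 7; 0 0 0)² = 8/255, sgn +1
Racah Σ t=2..2: t=2:+1/58060800 = 1/58060800
⇒ 3j(1 8 7; -1 0 1)² = 7/510, sgn +1
4πI² = N·(3j₀)²·(3jₘ)² = 28/85
I = +1·√(0.329412/4π) = 0.16190663

0.161907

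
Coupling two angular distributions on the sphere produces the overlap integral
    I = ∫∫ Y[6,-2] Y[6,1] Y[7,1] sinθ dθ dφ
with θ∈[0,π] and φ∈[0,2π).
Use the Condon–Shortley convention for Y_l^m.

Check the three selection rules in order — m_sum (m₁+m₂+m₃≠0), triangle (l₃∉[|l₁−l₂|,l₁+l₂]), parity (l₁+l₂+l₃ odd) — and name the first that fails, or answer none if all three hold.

parity

azimuthal sum: -2 + 1 + 1 = 0  ✓
0 ≤ 7 ≤ 12 (triangle on l)  ✓
L = 6 + 6 + 7 = 19 (odd)  ✗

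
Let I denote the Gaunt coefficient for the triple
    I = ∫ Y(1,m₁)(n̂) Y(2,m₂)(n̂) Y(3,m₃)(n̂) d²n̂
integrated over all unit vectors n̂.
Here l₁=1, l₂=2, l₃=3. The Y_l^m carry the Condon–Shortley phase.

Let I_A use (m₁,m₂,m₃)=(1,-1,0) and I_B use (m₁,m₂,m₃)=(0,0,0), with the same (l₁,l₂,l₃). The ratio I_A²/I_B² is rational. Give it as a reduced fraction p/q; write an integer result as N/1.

1/3

Shared (l₁,l₂,l₃)=(1,2,3): N and (l;000)² cancel in I_A²/I_B².
A: Δ = 0!·2!·4!/7! = 1/105; Racah Σ t=0..0: t=0:+1/12 = 1/12; ⇒ 3j(1 2 3; 1 -1 0)² = 1/35, sgn -1
B: Δ = 0!·2!·4!/7! = 1/105; Racah Σ t=0..0: t=0:+1/4 = 1/4; ⇒ 3j(1 2 3; 0 0 0)² = 3/35, sgn -1
I_A²/I_B² = (1/35)/(3/35) = 1/3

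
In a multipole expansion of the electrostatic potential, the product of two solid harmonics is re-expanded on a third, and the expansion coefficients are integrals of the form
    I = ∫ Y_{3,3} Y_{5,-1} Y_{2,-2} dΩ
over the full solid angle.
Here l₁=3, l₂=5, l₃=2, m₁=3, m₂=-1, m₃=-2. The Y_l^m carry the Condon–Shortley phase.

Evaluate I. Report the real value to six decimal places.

-0.023961

m-sum 0 ✓  L=10 even ✓  2≤2≤8 ✓
Π(2lᵢ+1) = 7×11×5 = 385
triangle coeff Δ(3,5,2) = 1/2310
Σ_t [3,3]: t=3:−1/144 = -1/144
(3j)²=10/231 [(3 5 2; 0 0 0)], sign=-1
Σ_t [0,0]: t=0:+1/17280 = 1/17280
(3j)²=1/2310 [(3 5 2; 3 -1 -2)], sign=+1
⇒ 4πI² = 5/693
I = (-1)√(5/693/(4π)) = -0.02396147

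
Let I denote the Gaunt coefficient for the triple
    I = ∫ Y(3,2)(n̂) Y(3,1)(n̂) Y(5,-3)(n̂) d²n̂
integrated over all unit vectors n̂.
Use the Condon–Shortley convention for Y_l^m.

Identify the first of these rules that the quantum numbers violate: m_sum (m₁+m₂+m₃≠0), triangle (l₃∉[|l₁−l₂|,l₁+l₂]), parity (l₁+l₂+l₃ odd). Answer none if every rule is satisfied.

parity

azimuthal sum: 2 + 1 − 3 = 0  ✓
0 ≤ 5 ≤ 6 (triangle on l)  ✓
L = 3 + 3 + 5 = 11 (odd)  ✗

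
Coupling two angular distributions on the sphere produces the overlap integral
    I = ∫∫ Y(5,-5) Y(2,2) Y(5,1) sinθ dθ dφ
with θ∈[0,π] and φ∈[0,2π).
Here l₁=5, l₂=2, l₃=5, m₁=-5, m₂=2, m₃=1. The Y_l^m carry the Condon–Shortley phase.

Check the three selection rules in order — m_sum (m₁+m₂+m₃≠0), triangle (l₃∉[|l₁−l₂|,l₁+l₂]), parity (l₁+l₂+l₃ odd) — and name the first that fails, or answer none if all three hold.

Σmᵢ = -2  ✗
l₃∈[|l₁−l₂|,l₁+l₂]=[3,7], have l₃=5
Σlᵢ = 12 ⇒ even

m_sum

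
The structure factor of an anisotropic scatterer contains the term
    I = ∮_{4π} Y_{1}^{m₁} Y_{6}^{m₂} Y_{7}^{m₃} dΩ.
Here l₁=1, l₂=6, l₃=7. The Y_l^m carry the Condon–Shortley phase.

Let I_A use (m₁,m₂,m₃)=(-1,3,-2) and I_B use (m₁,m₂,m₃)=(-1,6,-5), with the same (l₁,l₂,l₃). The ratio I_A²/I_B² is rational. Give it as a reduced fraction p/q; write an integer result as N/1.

10/1

Same 1,6,7: normalisation and zero-m 3j drop out of the ratio.
A: Δ: 0! 2! 12! / 15! → 1/1365; sum: t=0:+1/4354560 = 1/4354560; 3j²(1 6 7; -1 3 -2) = Δ·Π!·Σ² = 2/273  (sign -1)
B: Δ: 0! 2! 12! / 15! → 1/1365; sum: t=0:+1/958003200 = 1/958003200; 3j²(1 6 7; -1 6 -5) = Δ·Π!·Σ² = 1/1365  (sign +1)
I_A²/I_B² = (2/273)/(1/1365) = 10/1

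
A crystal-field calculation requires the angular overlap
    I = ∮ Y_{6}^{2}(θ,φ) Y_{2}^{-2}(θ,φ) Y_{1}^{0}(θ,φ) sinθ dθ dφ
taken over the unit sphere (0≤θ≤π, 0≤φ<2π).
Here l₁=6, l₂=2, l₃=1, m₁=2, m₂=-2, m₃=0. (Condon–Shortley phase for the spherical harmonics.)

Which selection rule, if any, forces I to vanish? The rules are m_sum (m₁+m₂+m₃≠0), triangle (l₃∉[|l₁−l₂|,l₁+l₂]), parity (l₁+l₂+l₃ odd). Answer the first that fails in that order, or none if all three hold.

triangle

azimuthal sum: 2 − 2 + 0 = 0  ✓
4 ≤ 1 ≤ 8 (triangle on l)  ✗
L = 6 + 2 + 1 = 9 (odd)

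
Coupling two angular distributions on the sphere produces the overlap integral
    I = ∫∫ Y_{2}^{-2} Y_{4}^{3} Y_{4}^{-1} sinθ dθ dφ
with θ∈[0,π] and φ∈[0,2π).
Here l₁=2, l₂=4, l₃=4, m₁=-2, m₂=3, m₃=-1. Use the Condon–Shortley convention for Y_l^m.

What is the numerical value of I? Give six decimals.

0.159270

Checks pass: Σm=0; 10 even; l₃=4∈[2,6].
(2·2+1)(2·4+1)(2·4+1) = 405
Δ: 2! 2! 6! / 11! → 1/13860
sum: t=0:+1/192 t=1:−1/36 t=2:+1/192 = -5/288
3j²(2 4 4; 0 0 0) = Δ·Π!·Σ² = 20/693  (sign -1)
sum: t=2:+1/480 = 1/480
3j²(2 4 4; -2 3 -1) = Δ·Π!·Σ² = 3/110  (sign -1)
combine: 4πI² = 405·20/693·3/110 = 270/847
take √, sign +1: I = 0.15927046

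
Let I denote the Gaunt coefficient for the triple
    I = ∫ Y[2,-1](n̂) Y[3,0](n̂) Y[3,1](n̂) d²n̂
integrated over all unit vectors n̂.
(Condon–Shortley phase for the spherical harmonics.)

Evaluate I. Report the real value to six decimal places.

Rules hold: Σm=0, L=8 even, 1≤3≤5.
N = 5·7·7 = 245
Δ = 2!·2!·4!/9! = 1/3780
Racah Σ t=0..2: t=0:+1/24 t=1:−1/4 t=2:+1/24 = -1/6
⇒ 3j(2 3 3; 0 0 0)² = 4/105, sgn +1
Racah Σ t=1..2: t=1:−1/8 t=2:+1/12 = -1/24
⇒ 3j(2 3 3; -1 0 1)² = 1/210, sgn -1
4πI² = N·(3j₀)²·(3jₘ)² = 2/45
I = -1·√(0.0444444/4π) = -0.05947080

-0.059471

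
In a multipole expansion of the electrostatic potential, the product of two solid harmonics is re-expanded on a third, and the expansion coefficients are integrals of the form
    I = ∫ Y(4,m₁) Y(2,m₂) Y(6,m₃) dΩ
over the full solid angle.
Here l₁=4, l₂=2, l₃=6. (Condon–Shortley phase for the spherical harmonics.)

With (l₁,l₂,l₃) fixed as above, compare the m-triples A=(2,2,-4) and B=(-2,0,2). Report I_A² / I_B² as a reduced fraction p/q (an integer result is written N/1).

Shared (l₁,l₂,l₃)=(4,2,6): N and (l;000)² cancel in I_A²/I_B².
A: Δ = 0!·8!·4!/13! = 1/6435; Racah Σ t=0..0: t=0:+1/34560 = 1/34560; ⇒ 3j(4 2 6; 2 2 -4)² = 14/429, sgn +1
B: Δ = 0!·8!·4!/13! = 1/6435; Racah Σ t=0..0: t=0:+1/5760 = 1/5760; ⇒ 3j(4 2 6; -2 0 2)² = 56/2145, sgn +1
I_A²/I_B² = (14/429)/(56/2145) = 5/4

5/4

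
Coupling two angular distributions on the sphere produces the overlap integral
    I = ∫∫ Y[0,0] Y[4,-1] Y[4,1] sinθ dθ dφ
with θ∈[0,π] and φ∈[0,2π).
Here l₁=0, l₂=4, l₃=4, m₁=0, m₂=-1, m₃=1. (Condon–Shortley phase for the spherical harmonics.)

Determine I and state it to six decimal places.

Rules hold: Σm=0, L=8 even, 4≤4≤4.
N = 1·9·9 = 81
Δ = 0!·0!·8!/9! = 1/9
Racah Σ t=0..0: t=0:+1/576 = 1/576
⇒ 3j(0 4 4; 0 0 0)² = 1/9, sgn +1
Racah Σ t=0..0: t=0:+1/720 = 1/720
⇒ 3j(0 4 4; 0 -1 1)² = 1/9, sgn -1
4πI² = N·(3j₀)²·(3jₘ)² = 1/1
I = -1·√(1/4π) = -0.28209479

-0.282095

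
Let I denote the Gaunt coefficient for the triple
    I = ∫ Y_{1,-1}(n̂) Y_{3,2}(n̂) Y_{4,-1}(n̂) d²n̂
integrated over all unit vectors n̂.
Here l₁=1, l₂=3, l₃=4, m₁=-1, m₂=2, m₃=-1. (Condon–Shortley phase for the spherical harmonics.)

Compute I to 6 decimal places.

-0.106622

Checks pass: Σm=0; 8 even; l₃=4∈[2,4].
(2·1+1)(2·3+1)(2·4+1) = 189
Δ: 0! 2! 6! / 9! → 1/252
sum: t=0:+1/36 = 1/36
3j²(1 3 4; 0 0 0) = Δ·Π!·Σ² = 4/63  (sign +1)
sum: t=0:+1/240 = 1/240
3j²(1 3 4; -1 2 -1) = Δ·Π!·Σ² = 1/84  (sign -1)
combine: 4πI² = 189·4/63·1/84 = 1/7
take √, sign -1: I = -0.10662181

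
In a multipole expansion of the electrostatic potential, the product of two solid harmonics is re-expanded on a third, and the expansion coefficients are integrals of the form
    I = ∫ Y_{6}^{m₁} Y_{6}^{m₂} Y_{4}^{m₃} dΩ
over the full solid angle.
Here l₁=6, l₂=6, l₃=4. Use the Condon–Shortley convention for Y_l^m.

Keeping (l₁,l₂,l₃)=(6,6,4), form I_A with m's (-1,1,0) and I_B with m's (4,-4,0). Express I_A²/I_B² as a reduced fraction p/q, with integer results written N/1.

Same 6,6,4: normalisation and zero-m 3j drop out of the ratio.
A: Δ: 8! 4! 4! / 17! → 1/15315300; sum: t=3:−1/414720 t=4:+1/20736 t=5:−1/11520 t=6:+1/51840 t=7:−1/2903040 = -1/45360; 3j²(6 6 4; -1 1 0) = Δ·Π!·Σ² = 1024/153153  (sign -1)
B: Δ: 8! 4! 4! / 17! → 1/15315300; sum: t=0:+1/645120 t=1:−1/181440 t=2:+1/829440 = -1/362880; 3j²(6 6 4; 4 -4 0) = Δ·Π!·Σ² = 256/17017  (sign -1)
I_A²/I_B² = (1024/153153)/(256/17017) = 4/9

4/9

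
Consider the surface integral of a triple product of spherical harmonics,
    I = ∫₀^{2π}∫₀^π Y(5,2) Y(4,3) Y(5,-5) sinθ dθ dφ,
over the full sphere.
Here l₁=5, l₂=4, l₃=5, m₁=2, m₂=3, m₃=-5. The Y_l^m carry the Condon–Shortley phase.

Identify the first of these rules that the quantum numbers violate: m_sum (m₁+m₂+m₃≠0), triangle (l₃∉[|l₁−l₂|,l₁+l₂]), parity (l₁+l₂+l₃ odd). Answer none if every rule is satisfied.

Σmᵢ = 0  ✓
l₃∈[|l₁−l₂|,l₁+l₂]=[1,9], have l₃=5  ✓
Σlᵢ = 14 ⇒ even  ✓

none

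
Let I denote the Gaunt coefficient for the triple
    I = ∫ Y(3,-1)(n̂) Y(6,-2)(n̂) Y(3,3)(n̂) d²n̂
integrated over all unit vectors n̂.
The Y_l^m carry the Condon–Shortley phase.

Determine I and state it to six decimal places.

Checks pass: Σm=0; 12 even; l₃=3∈[3,9].
(2·3+1)(2·6+1)(2·3+1) = 637
Δ: 6! 0! 6! / 13! → 1/12012
sum: t=3:−1/1296 = -1/1296
3j²(3 6 3; 0 0 0) = Δ·Π!·Σ² = 100/3003  (sign +1)
sum: t=4:+1/34560 = 1/34560
3j²(3 6 3; -1 -2 3) = Δ·Π!·Σ² = 1/429  (sign +1)
combine: 4πI² = 637·100/3003·1/429 = 700/14157
take √, sign +1: I = 0.06272757

0.062728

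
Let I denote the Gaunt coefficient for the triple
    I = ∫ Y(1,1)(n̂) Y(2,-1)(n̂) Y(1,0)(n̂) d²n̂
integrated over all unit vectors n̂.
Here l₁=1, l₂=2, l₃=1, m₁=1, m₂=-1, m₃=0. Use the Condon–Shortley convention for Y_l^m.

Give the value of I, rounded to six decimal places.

Checks pass: Σm=0; 4 even; l₃=1∈[1,3].
(2·1+1)(2·2+1)(2·1+1) = 45
Δ: 2! 0! 2! / 5! → 1/30
sum: t=1:−1/1 = -1/1
3j²(1 2 1; 0 0 0) = Δ·Π!·Σ² = 2/15  (sign +1)
sum: t=0:+1/2 = 1/2
3j²(1 2 1; 1 -1 0) = Δ·Π!·Σ² = 1/10  (sign -1)
combine: 4πI² = 45·2/15·1/10 = 3/5
take √, sign -1: I = -0.21850969

-0.218510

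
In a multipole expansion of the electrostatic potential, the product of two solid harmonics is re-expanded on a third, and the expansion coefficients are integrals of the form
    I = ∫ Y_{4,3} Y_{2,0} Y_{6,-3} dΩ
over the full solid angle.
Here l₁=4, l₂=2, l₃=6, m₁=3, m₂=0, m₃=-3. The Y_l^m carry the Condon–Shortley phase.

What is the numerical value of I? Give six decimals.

Checks pass: Σm=0; 12 even; l₃=6∈[2,6].
(2·4+1)(2·2+1)(2·6+1) = 585
Δ: 0! 8! 4! / 13! → 1/6435
sum: t=0:+1/2304 = 1/2304
3j²(4 2 6; 0 0 0) = Δ·Π!·Σ² = 5/143  (sign +1)
sum: t=0:+1/20160 = 1/20160
3j²(4 2 6; 3 0 -3) = Δ·Π!·Σ² = 12/715  (sign -1)
combine: 4πI² = 585·5/143·12/715 = 540/1573
take √, sign -1: I = -0.16528277

-0.165283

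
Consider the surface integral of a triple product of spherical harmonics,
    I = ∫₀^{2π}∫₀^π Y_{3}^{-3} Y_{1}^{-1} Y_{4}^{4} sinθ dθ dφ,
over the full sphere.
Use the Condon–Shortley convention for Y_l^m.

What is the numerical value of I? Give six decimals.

Checks pass: Σm=0; 8 even; l₃=4∈[2,4].
(2·3+1)(2·1+1)(2·4+1) = 189
Δ: 0! 6! 2! / 9! → 1/252
sum: t=0:+1/36 = 1/36
3j²(3 1 4; 0 0 0) = Δ·Π!·Σ² = 4/63  (sign +1)
sum: t=0:+1/1440 = 1/1440
3j²(3 1 4; -3 -1 4) = Δ·Π!·Σ² = 1/9  (sign +1)
combine: 4πI² = 189·4/63·1/9 = 4/3
take √, sign +1: I = 0.32573501

0.325735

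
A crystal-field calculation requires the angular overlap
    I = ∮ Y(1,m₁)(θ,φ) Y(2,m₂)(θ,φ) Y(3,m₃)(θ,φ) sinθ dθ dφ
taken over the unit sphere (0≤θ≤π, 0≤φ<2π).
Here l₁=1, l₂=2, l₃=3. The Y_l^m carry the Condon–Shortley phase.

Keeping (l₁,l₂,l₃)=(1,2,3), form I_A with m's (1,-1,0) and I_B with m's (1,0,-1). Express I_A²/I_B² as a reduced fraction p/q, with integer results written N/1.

Shared (l₁,l₂,l₃)=(1,2,3): N and (l;000)² cancel in I_A²/I_B².
A: Δ = 0!·2!·4!/7! = 1/105; Racah Σ t=0..0: t=0:+1/12 = 1/12; ⇒ 3j(1 2 3; 1 -1 0)² = 1/35, sgn -1
B: Δ = 0!·2!·4!/7! = 1/105; Racah Σ t=0..0: t=0:+1/8 = 1/8; ⇒ 3j(1 2 3; 1 0 -1)² = 2/35, sgn +1
I_A²/I_B² = (1/35)/(2/35) = 1/2

1/2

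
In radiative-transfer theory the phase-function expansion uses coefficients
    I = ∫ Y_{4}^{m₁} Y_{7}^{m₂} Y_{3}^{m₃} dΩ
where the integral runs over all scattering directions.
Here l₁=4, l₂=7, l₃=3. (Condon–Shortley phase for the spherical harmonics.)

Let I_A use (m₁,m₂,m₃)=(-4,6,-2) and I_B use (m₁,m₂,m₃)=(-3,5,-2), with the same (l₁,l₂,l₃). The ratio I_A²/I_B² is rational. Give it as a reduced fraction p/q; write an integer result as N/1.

Same 4,7,3: normalisation and zero-m 3j drop out of the ratio.
A: Δ: 8! 0! 6! / 15! → 1/45045; sum: t=8:+1/4838400 = 1/4838400; 3j²(4 7 3; -4 6 -2) = Δ·Π!·Σ² = 1/35  (sign -1)
B: Δ: 8! 0! 6! / 15! → 1/45045; sum: t=7:−1/604800 = -1/604800; 3j²(4 7 3; -3 5 -2) = Δ·Π!·Σ² = 16/455  (sign +1)
I_A²/I_B² = (1/35)/(16/455) = 13/16

13/16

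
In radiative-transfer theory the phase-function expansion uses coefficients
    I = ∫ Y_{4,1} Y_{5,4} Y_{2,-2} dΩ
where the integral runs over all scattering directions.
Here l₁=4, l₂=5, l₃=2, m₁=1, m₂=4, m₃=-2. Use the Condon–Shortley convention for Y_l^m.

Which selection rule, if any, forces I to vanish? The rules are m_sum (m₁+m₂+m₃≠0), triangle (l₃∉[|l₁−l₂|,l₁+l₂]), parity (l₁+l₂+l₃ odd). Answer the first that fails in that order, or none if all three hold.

m_sum

m₁+m₂+m₃ = 1 + 4 − 2 = 3  ✗
triangle: |4−5|=1 ≤ l₃=2 ≤ 4+5=9
parity: l₁+l₂+l₃ = 11 is odd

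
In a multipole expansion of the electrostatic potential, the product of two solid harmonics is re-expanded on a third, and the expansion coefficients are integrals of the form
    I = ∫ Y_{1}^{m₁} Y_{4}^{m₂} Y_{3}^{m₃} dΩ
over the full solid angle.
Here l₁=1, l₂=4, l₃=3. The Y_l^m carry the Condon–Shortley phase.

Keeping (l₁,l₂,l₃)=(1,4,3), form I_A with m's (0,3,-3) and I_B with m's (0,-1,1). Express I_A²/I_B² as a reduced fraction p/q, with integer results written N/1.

7/15

Same 1,4,3: normalisation and zero-m 3j drop out of the ratio.
A: Δ: 2! 0! 6! / 9! → 1/252; sum: t=1:−1/720 = -1/720; 3j²(1 4 3; 0 3 -3) = Δ·Π!·Σ² = 1/36  (sign -1)
B: Δ: 2! 0! 6! / 9! → 1/252; sum: t=1:−1/48 = -1/48; 3j²(1 4 3; 0 -1 1) = Δ·Π!·Σ² = 5/84  (sign -1)
I_A²/I_B² = (1/36)/(5/84) = 7/15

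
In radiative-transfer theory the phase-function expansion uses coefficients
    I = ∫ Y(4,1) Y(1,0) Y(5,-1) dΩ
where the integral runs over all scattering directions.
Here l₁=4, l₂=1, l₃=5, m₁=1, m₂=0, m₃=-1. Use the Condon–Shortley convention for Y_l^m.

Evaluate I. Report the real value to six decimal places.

-0.240571

Rules hold: Σm=0, L=10 even, 3≤5≤5.
N = 9·3·11 = 297
Δ = 0!·8!·2!/11! = 1/495
Racah Σ t=0..0: t=0:+1/576 = 1/576
⇒ 3j(4 1 5; 0 0 0)² = 5/99, sgn -1
Racah Σ t=0..0: t=0:+1/720 = 1/720
⇒ 3j(4 1 5; 1 0 -1)² = 8/165, sgn +1
4πI² = N·(3j₀)²·(3jₘ)² = 8/11
I = -1·√(0.727273/4π) = -0.24057125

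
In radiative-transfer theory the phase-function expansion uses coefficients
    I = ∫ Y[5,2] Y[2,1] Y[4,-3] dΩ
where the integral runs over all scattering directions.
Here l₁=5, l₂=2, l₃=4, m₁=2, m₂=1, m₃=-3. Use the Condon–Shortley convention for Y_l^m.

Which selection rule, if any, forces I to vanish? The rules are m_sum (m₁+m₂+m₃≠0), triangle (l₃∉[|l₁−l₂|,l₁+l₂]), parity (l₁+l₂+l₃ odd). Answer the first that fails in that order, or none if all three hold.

parity

azimuthal sum: 2 + 1 − 3 = 0  ✓
3 ≤ 4 ≤ 7 (triangle on l)  ✓
L = 5 + 2 + 4 = 11 (odd)  ✗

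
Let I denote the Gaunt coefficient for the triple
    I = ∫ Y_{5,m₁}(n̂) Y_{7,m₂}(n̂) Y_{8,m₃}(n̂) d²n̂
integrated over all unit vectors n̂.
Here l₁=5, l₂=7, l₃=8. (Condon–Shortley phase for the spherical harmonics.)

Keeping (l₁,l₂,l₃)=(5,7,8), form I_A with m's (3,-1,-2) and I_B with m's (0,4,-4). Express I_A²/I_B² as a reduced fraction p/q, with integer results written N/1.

Shared (l₁,l₂,l₃)=(5,7,8): N and (l;000)² cancel in I_A²/I_B².
A: Δ = 4!·6!·10!/21! = 1/814773960; Racah Σ t=0..2: t=0:+1/19906560 t=1:−1/10368000 t=2:+1/49766400 = -13/497664000; ⇒ 3j(5 7 8; 3 -1 -2)² = 91/17765, sgn -1
B: Δ = 4!·6!·10!/21! = 1/814773960; Racah Σ t=1..4: t=1:−1/1045094400 t=2:+1/52254720 t=3:−1/23224320 t=4:+1/87091200 = -1/74649600; ⇒ 3j(5 7 8; 0 4 -4)² = 110/12597, sgn -1
I_A²/I_B² = (91/17765)/(110/12597) = 3549/6050

3549/6050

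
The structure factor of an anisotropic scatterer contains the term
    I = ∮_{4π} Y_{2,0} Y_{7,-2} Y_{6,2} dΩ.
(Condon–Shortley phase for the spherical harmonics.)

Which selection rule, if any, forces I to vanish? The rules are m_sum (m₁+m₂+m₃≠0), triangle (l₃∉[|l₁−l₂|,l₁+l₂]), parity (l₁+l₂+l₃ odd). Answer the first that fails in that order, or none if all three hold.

azimuthal sum: 0 − 2 + 2 = 0  ✓
5 ≤ 6 ≤ 9 (triangle on l)  ✓
L = 2 + 7 + 6 = 15 (odd)  ✗

parity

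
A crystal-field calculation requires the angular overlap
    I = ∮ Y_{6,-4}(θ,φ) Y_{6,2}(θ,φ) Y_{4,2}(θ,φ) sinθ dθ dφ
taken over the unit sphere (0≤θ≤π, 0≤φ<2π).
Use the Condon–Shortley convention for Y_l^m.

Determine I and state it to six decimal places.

0.060095

Rules hold: Σm=0, L=16 even, 0≤4≤12.
N = 13·13·9 = 1521
Δ = 8!·4!·4!/17! = 1/15315300
Racah Σ t=2..6: t=2:+1/829440 t=3:−1/25920 t=4:+1/9216 t=5:−1/25920 t=6:+1/829440 = 7/207360
⇒ 3j(6 6 4; 0 0 0)² = 28/2431, sgn +1
Racah Σ t=6..8: t=6:+1/138240 t=7:−1/181440 t=8:+1/3870720 = 23/11612160
⇒ 3j(6 6 4; -4 2 2)² = 529/204204, sgn +1
4πI² = N·(3j₀)²·(3jₘ)² = 1587/34969
I = +1·√(0.0453831/4π) = 0.06009550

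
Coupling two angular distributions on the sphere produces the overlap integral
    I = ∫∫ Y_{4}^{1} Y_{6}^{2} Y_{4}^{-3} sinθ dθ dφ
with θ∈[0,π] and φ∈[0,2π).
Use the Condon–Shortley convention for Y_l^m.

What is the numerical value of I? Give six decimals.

m-sum 0 ✓  L=14 even ✓  2≤4≤10 ✓
Π(2lᵢ+1) = 9×13×9 = 1053
triangle coeff Δ(4,6,4) = 1/1261260
Σ_t [2,4]: t=2:+1/4608 t=3:−1/1296 t=4:+1/4608 = -7/20736
(3j)²=20/1287 [(4 6 4; 0 0 0)], sign=-1
Σ_t [2,3]: t=2:+1/34560 t=3:−1/8640 = -1/11520
(3j)²=3/143 [(4 6 4; 1 2 -3)], sign=+1
⇒ 4πI² = 540/1573
I = (-1)√(540/1573/(4π)) = -0.16528277

-0.165283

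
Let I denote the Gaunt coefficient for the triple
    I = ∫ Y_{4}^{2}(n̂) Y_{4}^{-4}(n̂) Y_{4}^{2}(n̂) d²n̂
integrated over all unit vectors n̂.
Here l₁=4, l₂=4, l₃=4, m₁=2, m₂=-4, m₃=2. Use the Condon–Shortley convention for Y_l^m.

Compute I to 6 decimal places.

0.190983

Checks pass: Σm=0; 12 even; l₃=4∈[0,8].
(2·4+1)(2·4+1)(2·4+1) = 729
Δ: 4! 4! 4! / 13! → 1/450450
sum: t=0:+1/13824 t=1:−1/216 t=2:+1/64 t=3:−1/216 t=4:+1/13824 = 5/768
3j²(4 4 4; 0 0 0) = Δ·Π!·Σ² = 18/1001  (sign +1)
sum: t=0:+1/2304 = 1/2304
3j²(4 4 4; 2 -4 2) = Δ·Π!·Σ² = 5/143  (sign +1)
combine: 4πI² = 729·18/1001·5/143 = 65610/143143
take √, sign +1: I = 0.19098314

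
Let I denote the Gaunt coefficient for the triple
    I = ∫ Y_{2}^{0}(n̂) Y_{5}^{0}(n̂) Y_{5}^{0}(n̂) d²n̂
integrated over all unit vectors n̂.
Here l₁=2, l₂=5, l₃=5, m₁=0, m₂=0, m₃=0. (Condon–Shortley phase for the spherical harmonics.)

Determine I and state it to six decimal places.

0.161739

m-sum 0 ✓  L=12 even ✓  3≤5≤7 ✓
Π(2lᵢ+1) = 5×11×11 = 605
triangle coeff Δ(2,5,5) = 1/38610
Σ_t [0,2]: t=0:+1/2880 t=1:−1/576 t=2:+1/2880 = -1/960
(3j)²=10/429 [(2 5 5; 0 0 0)], sign=+1
(m-triple is (0,0,0) — same symbol as above.)
⇒ 4πI² = 500/1521
I = (+1)√(500/1521/(4π)) = 0.16173926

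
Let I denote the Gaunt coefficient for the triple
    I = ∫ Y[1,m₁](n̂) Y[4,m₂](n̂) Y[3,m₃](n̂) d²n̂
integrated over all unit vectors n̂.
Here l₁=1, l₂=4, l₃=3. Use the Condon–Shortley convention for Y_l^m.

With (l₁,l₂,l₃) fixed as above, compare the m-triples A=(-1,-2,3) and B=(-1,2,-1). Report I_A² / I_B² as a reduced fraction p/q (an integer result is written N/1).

Shared (l₁,l₂,l₃)=(1,4,3): N and (l;000)² cancel in I_A²/I_B².
A: Δ = 2!·0!·6!/9! = 1/252; Racah Σ t=2..2: t=2:+1/1440 = 1/1440; ⇒ 3j(1 4 3; -1 -2 3)² = 1/252, sgn +1
B: Δ = 2!·0!·6!/9! = 1/252; Racah Σ t=2..2: t=2:+1/96 = 1/96; ⇒ 3j(1 4 3; -1 2 -1)² = 5/84, sgn +1
I_A²/I_B² = (1/252)/(5/84) = 1/15

1/15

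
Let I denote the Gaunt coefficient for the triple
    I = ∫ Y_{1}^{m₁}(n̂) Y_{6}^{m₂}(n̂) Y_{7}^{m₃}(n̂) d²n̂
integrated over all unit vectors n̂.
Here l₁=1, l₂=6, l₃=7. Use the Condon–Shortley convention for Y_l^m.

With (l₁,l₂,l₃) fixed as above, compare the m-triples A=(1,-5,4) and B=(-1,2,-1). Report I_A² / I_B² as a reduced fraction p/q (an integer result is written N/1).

1/5

l's match ⇒ only the (l;m) 3-j factors differ between A and B.
A: triangle coeff Δ(1,6,7) = 1/1365; Σ_t [0,0]: t=0:+1/79833600 = 1/79833600; (3j)²=1/455 [(1 6 7; 1 -5 4)], sign=-1
B: triangle coeff Δ(1,6,7) = 1/1365; Σ_t [0,0]: t=0:+1/1935360 = 1/1935360; (3j)²=1/91 [(1 6 7; -1 2 -1)], sign=+1
I_A²/I_B² = (1/455)/(1/91) = 1/5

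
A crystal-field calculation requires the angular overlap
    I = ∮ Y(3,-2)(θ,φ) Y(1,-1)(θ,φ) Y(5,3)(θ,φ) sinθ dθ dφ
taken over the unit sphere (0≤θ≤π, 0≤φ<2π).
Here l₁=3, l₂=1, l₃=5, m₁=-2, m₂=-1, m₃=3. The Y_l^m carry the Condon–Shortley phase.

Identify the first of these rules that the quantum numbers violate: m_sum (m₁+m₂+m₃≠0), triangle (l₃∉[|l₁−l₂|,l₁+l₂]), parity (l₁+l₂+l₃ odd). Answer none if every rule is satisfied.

azimuthal sum: -2 − 1 + 3 = 0  ✓
2 ≤ 5 ≤ 4 (triangle on l)  ✗
L = 3 + 1 + 5 = 9 (odd)

triangle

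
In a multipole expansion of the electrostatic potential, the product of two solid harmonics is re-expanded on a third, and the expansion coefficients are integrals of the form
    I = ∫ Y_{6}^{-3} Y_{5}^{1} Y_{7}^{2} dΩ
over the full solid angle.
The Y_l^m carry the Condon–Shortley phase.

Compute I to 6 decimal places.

Checks pass: Σm=0; 18 even; l₃=7∈[1,11].
(2·6+1)(2·5+1)(2·7+1) = 2145
Δ: 4! 8! 6! / 19! → 1/174594420
sum: t=0:+1/4147200 t=1:−1/207360 t=2:+1/82944 t=3:−1/207360 t=4:+1/4147200 = 1/345600
3j²(6 5 7; 0 0 0) = Δ·Π!·Σ² = 420/46189  (sign -1)
sum: t=1:−1/29030400 t=2:+1/967680 t=3:−1/311040 t=4:+1/829440 = -11/10886400
3j²(6 5 7; -3 1 2) = Δ·Π!·Σ² = 1408/146965  (sign +1)
combine: 4πI² = 2145·420/46189·1408/146965 = 253440/1356277
take √, sign -1: I = -0.12194344

-0.121943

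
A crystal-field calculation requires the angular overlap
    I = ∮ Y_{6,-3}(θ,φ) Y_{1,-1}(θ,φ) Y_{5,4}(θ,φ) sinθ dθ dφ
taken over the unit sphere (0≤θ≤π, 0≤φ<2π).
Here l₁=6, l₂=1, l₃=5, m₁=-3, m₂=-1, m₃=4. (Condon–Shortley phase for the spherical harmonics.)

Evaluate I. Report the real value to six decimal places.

-0.070770

Checks pass: Σm=0; 12 even; l₃=5∈[5,7].
(2·6+1)(2·1+1)(2·5+1) = 429
Δ: 2! 10! 0! / 13! → 1/858
sum: t=1:−1/14400 = -1/14400
3j²(6 1 5; 0 0 0) = Δ·Π!·Σ² = 6/143  (sign +1)
sum: t=0:+1/725760 = 1/725760
3j²(6 1 5; -3 -1 4) = Δ·Π!·Σ² = 1/286  (sign -1)
combine: 4πI² = 429·6/143·1/286 = 9/143
take √, sign -1: I = -0.07076985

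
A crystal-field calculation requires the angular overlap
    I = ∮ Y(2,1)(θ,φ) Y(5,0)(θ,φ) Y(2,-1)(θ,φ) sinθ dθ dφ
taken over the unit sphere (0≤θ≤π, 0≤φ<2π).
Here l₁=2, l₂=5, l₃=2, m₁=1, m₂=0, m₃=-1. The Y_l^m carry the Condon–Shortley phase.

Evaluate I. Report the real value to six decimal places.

0.000000

l₃=2 ∉ [3,7] — triangle fails ⇒ I = 0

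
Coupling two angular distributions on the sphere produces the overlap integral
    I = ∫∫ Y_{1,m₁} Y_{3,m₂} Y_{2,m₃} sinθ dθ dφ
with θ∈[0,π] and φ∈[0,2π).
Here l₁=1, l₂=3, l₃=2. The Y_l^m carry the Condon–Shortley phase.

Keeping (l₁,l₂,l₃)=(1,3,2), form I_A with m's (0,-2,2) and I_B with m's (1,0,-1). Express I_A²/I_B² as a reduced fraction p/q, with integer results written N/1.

5/3

Same 1,3,2: normalisation and zero-m 3j drop out of the ratio.
A: Δ: 2! 0! 4! / 7! → 1/105; sum: t=1:−1/24 = -1/24; 3j²(1 3 2; 0 -2 2) = Δ·Π!·Σ² = 1/21  (sign -1)
B: Δ: 2! 0! 4! / 7! → 1/105; sum: t=0:+1/12 = 1/12; 3j²(1 3 2; 1 0 -1) = Δ·Π!·Σ² = 1/35  (sign -1)
I_A²/I_B² = (1/21)/(1/35) = 5/3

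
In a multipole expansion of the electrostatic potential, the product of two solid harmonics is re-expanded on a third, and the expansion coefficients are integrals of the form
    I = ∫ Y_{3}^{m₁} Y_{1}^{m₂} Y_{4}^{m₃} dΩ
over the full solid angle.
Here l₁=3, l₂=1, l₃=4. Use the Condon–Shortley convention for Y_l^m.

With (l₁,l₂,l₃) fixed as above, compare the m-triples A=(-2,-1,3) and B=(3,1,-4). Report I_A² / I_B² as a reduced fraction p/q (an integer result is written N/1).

Shared (l₁,l₂,l₃)=(3,1,4): N and (l;000)² cancel in I_A²/I_B².
A: Δ = 0!·6!·2!/9! = 1/252; Racah Σ t=0..0: t=0:+1/240 = 1/240; ⇒ 3j(3 1 4; -2 -1 3)² = 1/12, sgn -1
B: Δ = 0!·6!·2!/9! = 1/252; Racah Σ t=0..0: t=0:+1/1440 = 1/1440; ⇒ 3j(3 1 4; 3 1 -4)² = 1/9, sgn +1
I_A²/I_B² = (1/12)/(1/9) = 3/4

3/4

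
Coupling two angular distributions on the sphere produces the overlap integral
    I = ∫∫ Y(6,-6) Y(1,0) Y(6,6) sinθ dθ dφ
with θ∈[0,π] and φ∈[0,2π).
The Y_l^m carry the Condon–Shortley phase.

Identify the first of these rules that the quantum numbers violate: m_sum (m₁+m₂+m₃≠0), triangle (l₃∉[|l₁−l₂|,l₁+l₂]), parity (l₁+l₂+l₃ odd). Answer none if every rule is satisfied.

parity

azimuthal sum: -6 + 0 + 6 = 0  ✓
5 ≤ 6 ≤ 7 (triangle on l)  ✓
L = 6 + 1 + 6 = 13 (odd)  ✗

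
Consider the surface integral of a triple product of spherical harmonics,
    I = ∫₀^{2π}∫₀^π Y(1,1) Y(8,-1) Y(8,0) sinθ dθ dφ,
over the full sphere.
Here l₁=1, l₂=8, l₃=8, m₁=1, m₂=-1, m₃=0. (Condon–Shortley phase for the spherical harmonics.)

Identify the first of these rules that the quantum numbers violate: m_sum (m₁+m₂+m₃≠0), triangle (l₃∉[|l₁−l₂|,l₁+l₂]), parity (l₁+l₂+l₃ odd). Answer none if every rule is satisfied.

Σmᵢ = 0  ✓
l₃∈[|l₁−l₂|,l₁+l₂]=[7,9], have l₃=8  ✓
Σlᵢ = 17 ⇒ odd  ✗

parity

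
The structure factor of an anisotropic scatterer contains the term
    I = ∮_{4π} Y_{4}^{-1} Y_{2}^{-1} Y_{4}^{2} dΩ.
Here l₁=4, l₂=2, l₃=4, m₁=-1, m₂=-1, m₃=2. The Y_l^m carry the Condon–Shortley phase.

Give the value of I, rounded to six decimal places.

m-sum 0 ✓  L=10 even ✓  2≤4≤6 ✓
Π(2lᵢ+1) = 9×5×9 = 405
triangle coeff Δ(4,2,4) = 1/13860
Σ_t [0,2]: t=0:+1/192 t=1:−1/36 t=2:+1/192 = -5/288
(3j)²=20/693 [(4 2 4; 0 0 0)], sign=-1
Σ_t [0,1]: t=0:+1/240 t=1:−1/96 = -1/160
(3j)²=27/1540 [(4 2 4; -1 -1 2)], sign=-1
⇒ 4πI² = 1215/5929
I = (+1)√(1215/5929/(4π)) = 0.12770047

0.127700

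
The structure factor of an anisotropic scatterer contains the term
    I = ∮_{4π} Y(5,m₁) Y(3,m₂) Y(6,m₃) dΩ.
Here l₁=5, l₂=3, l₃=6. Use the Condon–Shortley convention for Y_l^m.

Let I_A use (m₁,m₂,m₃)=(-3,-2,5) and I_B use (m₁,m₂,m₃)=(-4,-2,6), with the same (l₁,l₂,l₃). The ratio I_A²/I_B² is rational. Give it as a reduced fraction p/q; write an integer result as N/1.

Shared (l₁,l₂,l₃)=(5,3,6): N and (l;000)² cancel in I_A²/I_B².
A: Δ = 2!·8!·4!/15! = 1/675675; Racah Σ t=0..1: t=0:+1/483840 t=1:−1/120960 = -1/161280; ⇒ 3j(5 3 6; -3 -2 5)² = 2/91, sgn +1
B: Δ = 2!·8!·4!/15! = 1/675675; Racah Σ t=1..1: t=1:−1/967680 = -1/967680; ⇒ 3j(5 3 6; -4 -2 6)² = 3/91, sgn -1
I_A²/I_B² = (2/91)/(3/91) = 2/3

2/3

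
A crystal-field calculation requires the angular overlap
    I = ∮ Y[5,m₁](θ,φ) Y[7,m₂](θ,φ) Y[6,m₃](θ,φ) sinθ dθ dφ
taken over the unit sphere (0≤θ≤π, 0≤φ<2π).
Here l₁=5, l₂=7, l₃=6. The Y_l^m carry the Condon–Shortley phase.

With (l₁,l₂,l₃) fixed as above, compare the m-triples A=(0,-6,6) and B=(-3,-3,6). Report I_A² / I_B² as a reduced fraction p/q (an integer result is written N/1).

Shared (l₁,l₂,l₃)=(5,7,6): N and (l;000)² cancel in I_A²/I_B².
A: Δ = 6!·4!·8!/19! = 1/174594420; Racah Σ t=1..1: t=1:−1/116121600 = -1/116121600; ⇒ 3j(5 7 6; 0 -6 6)² = 165/9044, sgn -1
B: Δ = 6!·4!·8!/19! = 1/174594420; Racah Σ t=4..4: t=4:+1/46448640 = 1/46448640; ⇒ 3j(5 7 6; -3 -3 6)² = 75/8398, sgn +1
I_A²/I_B² = (165/9044)/(75/8398) = 143/70

143/70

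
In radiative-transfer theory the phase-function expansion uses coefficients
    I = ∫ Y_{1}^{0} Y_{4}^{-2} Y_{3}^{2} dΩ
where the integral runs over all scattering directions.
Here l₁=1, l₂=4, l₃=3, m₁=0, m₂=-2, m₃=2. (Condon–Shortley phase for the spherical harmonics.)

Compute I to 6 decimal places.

0.213244

Rules hold: Σm=0, L=8 even, 3≤3≤5.
N = 3·9·7 = 189
Δ = 2!·0!·6!/9! = 1/252
Racah Σ t=1..1: t=1:−1/36 = -1/36
⇒ 3j(1 4 3; 0 0 0)² = 4/63, sgn +1
Racah Σ t=1..1: t=1:−1/120 = -1/120
⇒ 3j(1 4 3; 0 -2 2)² = 1/21, sgn +1
4πI² = N·(3j₀)²·(3jₘ)² = 4/7
I = +1·√(0.571429/4π) = 0.21324362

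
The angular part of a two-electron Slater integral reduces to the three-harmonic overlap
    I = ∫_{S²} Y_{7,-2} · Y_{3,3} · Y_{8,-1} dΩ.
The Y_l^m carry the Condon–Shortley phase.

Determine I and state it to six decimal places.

0.148075

Checks pass: Σm=0; 18 even; l₃=8∈[4,10].
(2·7+1)(2·3+1)(2·8+1) = 1785
Δ: 2! 12! 4! / 19! → 1/5290740
sum: t=0:+1/7257600 t=1:−1/2073600 t=2:+1/7257600 = -1/4838400
3j²(7 3 8; 0 0 0) = Δ·Π!·Σ² = 252/20995  (sign -1)
sum: t=2:+1/29030400 = 1/29030400
3j²(7 3 8; -2 3 -1) = Δ·Π!·Σ² = 54/4199  (sign -1)
combine: 4πI² = 1785·252/20995·54/4199 = 285768/1037153
take √, sign +1: I = 0.14807456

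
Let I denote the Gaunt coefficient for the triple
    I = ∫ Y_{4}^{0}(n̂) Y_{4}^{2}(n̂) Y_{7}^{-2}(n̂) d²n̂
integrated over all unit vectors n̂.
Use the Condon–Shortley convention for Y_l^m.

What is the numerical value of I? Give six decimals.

0.000000

l₁+l₂+l₃=15 is odd: 3j(l;000)=0 ⇒ I=0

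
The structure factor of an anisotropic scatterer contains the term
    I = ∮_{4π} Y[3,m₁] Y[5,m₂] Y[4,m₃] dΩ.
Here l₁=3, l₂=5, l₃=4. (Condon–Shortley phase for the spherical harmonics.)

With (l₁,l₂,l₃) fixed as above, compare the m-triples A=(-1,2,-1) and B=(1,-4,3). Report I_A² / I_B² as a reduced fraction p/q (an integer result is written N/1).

256/21

Shared (l₁,l₂,l₃)=(3,5,4): N and (l;000)² cancel in I_A²/I_B².
A: Δ = 4!·2!·6!/13! = 1/180180; Racah Σ t=2..4: t=2:+1/960 t=3:−1/288 t=4:+1/1728 = -1/540; ⇒ 3j(3 5 4; -1 2 -1)² = 128/6435, sgn +1
B: Δ = 4!·2!·6!/13! = 1/180180; Racah Σ t=0..1: t=0:+1/5760 t=1:−1/4320 = -1/17280; ⇒ 3j(3 5 4; 1 -4 3)² = 7/4290, sgn +1
I_A²/I_B² = (128/6435)/(7/4290) = 256/21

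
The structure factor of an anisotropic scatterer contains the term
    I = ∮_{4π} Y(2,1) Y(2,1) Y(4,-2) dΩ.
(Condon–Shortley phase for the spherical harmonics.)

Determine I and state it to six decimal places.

0.254875

m-sum 0 ✓  L=8 even ✓  0≤4≤4 ✓
Π(2lᵢ+1) = 5×5×9 = 225
triangle coeff Δ(2,2,4) = 1/630
Σ_t [0,0]: t=0:+1/16 = 1/16
(3j)²=2/35 [(2 2 4; 0 0 0)], sign=+1
Σ_t [0,0]: t=0:+1/36 = 1/36
(3j)²=4/63 [(2 2 4; 1 1 -2)], sign=+1
⇒ 4πI² = 40/49
I = (+1)√(40/49/(4π)) = 0.25487487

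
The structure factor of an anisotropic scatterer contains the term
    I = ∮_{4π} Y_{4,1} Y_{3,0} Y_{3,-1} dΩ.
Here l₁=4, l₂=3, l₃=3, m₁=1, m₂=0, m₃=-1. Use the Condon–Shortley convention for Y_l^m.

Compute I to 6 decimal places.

m-sum 0 ✓  L=10 even ✓  1≤3≤7 ✓
Π(2lᵢ+1) = 9×7×7 = 441
triangle coeff Δ(4,3,3) = 1/34650
Σ_t [1,3]: t=1:−1/72 t=2:+1/16 t=3:−1/72 = 5/144
(3j)²=2/77 [(4 3 3; 0 0 0)], sign=-1
Σ_t [1,3]: t=1:−1/48 t=2:+1/24 t=3:−1/288 = 5/288
(3j)²=5/462 [(4 3 3; 1 0 -1)], sign=+1
⇒ 4πI² = 15/121
I = (-1)√(15/121/(4π)) = -0.09932258

-0.099323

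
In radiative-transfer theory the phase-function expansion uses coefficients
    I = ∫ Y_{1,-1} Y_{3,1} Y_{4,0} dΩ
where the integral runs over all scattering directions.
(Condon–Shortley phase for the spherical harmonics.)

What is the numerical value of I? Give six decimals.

m-sum 0 ✓  L=8 even ✓  2≤4≤4 ✓
Π(2lᵢ+1) = 3×7×9 = 189
triangle coeff Δ(1,3,4) = 1/252
Σ_t [0,0]: t=0:+1/36 = 1/36
(3j)²=4/63 [(1 3 4; 0 0 0)], sign=+1
Σ_t [0,0]: t=0:+1/96 = 1/96
(3j)²=1/42 [(1 3 4; -1 1 0)], sign=+1
⇒ 4πI² = 2/7
I = (+1)√(2/7/(4π)) = 0.15078601

0.150786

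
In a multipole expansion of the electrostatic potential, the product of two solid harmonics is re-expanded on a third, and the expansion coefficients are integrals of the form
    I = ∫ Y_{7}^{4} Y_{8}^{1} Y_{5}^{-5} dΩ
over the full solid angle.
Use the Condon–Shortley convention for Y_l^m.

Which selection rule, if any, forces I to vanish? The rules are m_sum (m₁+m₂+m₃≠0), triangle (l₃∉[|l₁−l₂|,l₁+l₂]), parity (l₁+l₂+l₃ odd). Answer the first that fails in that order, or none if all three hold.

m₁+m₂+m₃ = 4 + 1 − 5 = 0  ✓
triangle: |7−8|=1 ≤ l₃=5 ≤ 7+8=15  ✓
parity: l₁+l₂+l₃ = 20 is even  ✓

none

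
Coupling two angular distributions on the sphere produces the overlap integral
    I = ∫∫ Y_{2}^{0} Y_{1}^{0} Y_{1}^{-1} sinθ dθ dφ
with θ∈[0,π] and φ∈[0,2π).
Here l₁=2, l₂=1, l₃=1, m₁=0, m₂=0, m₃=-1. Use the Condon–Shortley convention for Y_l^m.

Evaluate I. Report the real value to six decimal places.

0 + 0 − 1 = -1 ≠ 0: azimuthal integral kills it; I = 0

0.000000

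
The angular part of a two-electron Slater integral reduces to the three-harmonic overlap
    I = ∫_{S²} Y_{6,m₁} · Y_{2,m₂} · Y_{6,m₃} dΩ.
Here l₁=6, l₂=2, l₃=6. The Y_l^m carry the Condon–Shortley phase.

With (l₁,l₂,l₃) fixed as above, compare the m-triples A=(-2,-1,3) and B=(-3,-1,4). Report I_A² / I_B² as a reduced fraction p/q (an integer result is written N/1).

Same 6,2,6: normalisation and zero-m 3j drop out of the ratio.
A: Δ: 2! 10! 2! / 15! → 1/90090; sum: t=0:+1/161280 t=1:−1/60480 = -1/96768; 3j²(6 2 6; -2 -1 3) = Δ·Π!·Σ² = 15/1001  (sign +1)
B: Δ: 2! 10! 2! / 15! → 1/90090; sum: t=0:+1/725760 t=1:−1/161280 = -1/207360; 3j²(6 2 6; -3 -1 4) = Δ·Π!·Σ² = 7/286  (sign -1)
I_A²/I_B² = (15/1001)/(7/286) = 30/49

30/49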